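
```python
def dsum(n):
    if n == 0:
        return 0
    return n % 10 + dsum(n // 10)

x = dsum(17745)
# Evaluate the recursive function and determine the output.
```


dsum(17745)
= 5 + dsum(1774)
= 5 + 4 + dsum(177)
= 5 + 4 + 7 + dsum(17)
= 5 + 4 + 7 + 7 + dsum(1)
= 5 + 4 + 7 + 7 + 1 + dsum(0)
= 5 + 4 + 7 + 7 + 1 + 0
= 24


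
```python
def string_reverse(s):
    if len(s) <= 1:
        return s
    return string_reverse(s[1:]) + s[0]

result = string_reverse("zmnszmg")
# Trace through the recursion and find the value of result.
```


string_reverse("zmnszmg")
= string_reverse("mnszmg") + "z"
= string_reverse("nszmg") + "m" + "z"
= string_reverse("szmg") + "n" + "m" + "z"
= string_reverse("zmg") + "s" + "n" + "m" + "z"
= string_reverse("mg") + "z" + "s" + "n" + "m" + "z"
= string_reverse("g") + "m" + "z" + "s" + "n" + "m" + "z"
= "g" + "m" + "z" + "s" + "n" + "m" + "z"
= "gmzsnmz"


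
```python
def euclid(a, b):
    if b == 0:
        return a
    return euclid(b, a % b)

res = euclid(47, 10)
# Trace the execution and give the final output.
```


euclid(47, 10)
= euclid(10, 47 % 10) = euclid(10, 7)
= euclid(7, 10 % 7) = euclid(7, 3)
= euclid(3, 7 % 3) = euclid(3, 1)
= euclid(1, 3 % 1) = euclid(1, 0)
b == 0, return a = 1


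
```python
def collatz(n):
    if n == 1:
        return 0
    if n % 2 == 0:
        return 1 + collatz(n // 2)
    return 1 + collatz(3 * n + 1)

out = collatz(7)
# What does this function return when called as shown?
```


collatz(7)
7 is odd -> 3*7+1 = 22 -> collatz(22)
22 is even -> collatz(11)
11 is odd -> 3*11+1 = 34 -> collatz(34)
34 is even -> collatz(17)
17 is odd -> 3*17+1 = 52 -> collatz(52)
52 is even -> collatz(26)
26 is even -> collatz(13)
13 is odd -> 3*13+1 = 40 -> collatz(40)
40 is even -> collatz(20)
20 is even -> collatz(10)
10 is even -> collatz(5)
5 is odd -> 3*5+1 = 16 -> collatz(16)
16 is even -> collatz(8)
8 is even -> collatz(4)
4 is even -> collatz(2)
2 is even -> collatz(1)
Reached 1 after 16 steps
= 16


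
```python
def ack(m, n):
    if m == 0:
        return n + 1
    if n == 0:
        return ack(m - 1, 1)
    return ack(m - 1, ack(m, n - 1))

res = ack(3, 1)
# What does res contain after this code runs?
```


ack(3, 1)
= ack(2, ack(3, 0))
First compute ack(3, 0) = 5
= ack(2, 5)
= 13


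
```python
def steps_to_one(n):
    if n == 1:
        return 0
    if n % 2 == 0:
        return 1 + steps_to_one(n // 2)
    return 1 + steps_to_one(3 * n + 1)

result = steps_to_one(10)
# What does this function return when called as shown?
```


steps_to_one(10)
10 is even -> steps_to_one(5)
5 is odd -> 3*5+1 = 16 -> steps_to_one(16)
16 is even -> steps_to_one(8)
8 is even -> steps_to_one(4)
4 is even -> steps_to_one(2)
2 is even -> steps_to_one(1)
Reached 1 after 6 steps
= 6


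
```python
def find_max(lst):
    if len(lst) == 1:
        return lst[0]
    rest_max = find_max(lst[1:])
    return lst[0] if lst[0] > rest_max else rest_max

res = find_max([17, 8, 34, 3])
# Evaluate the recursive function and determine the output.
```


find_max([17, 8, 34, 3])
= compare 17 with find_max([8, 34, 3])
= compare 8 with find_max([34, 3])
= compare 34 with find_max([3])
Base: find_max([3]) = 3
compare 34 with 3: max = 34
compare 8 with 34: max = 34
compare 17 with 34: max = 34
= 34


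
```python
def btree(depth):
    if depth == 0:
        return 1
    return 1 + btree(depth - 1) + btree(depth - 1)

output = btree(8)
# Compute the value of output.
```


btree(8)
= 1 + btree(7) + btree(7)
= 1 + 2 * btree(7)
btree(k) = 2^(k+1) - 1
btree(0) = 1
btree(1) = 3
btree(2) = 7
btree(3) = 15
btree(4) = 31
btree(8) = 2^9 - 1 = 511


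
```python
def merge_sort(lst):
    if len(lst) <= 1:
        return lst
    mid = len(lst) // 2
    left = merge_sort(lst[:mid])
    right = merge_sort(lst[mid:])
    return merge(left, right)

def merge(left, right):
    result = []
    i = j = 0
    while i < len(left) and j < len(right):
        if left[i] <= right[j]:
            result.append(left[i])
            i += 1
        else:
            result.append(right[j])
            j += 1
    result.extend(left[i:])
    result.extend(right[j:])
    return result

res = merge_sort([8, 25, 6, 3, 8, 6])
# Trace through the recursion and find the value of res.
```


merge_sort([8, 25, 6, 3, 8, 6])
Split into [8, 25, 6] and [3, 8, 6]
Left sorted: [6, 8, 25]
Right sorted: [3, 6, 8]
Merge [6, 8, 25] and [3, 6, 8]
= [3, 6, 6, 8, 8, 25]


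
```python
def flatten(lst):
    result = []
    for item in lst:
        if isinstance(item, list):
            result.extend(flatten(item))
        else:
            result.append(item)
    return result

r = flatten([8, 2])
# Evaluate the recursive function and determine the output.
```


flatten([8, 2])
Processing each element:
  8 is not a list -> append 8
  2 is not a list -> append 2
= [8, 2]


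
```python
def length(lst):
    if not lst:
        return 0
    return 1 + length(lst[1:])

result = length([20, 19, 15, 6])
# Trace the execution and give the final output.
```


length([20, 19, 15, 6])
= 1 + length([19, 15, 6])
= 1 + 1 + length([15, 6])
= 1 + 1 + 1 + length([6])
= 1 + 1 + 1 + 1 + length([])
= 1 + 1 + 1 + 1 + 0
= 4


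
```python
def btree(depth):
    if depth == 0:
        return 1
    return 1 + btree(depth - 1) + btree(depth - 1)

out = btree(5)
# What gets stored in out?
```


btree(5)
= 1 + btree(4) + btree(4)
= 1 + 2 * btree(4)
btree(k) = 2^(k+1) - 1
btree(0) = 1
btree(1) = 3
btree(2) = 7
btree(3) = 15
btree(4) = 31
btree(5) = 2^6 - 1 = 63


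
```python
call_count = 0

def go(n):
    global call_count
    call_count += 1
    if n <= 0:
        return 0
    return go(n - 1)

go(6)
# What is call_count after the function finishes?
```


go(6) calls go(5) calls ... calls go(0)
Total calls: 6 + 1 (for base case) = 7


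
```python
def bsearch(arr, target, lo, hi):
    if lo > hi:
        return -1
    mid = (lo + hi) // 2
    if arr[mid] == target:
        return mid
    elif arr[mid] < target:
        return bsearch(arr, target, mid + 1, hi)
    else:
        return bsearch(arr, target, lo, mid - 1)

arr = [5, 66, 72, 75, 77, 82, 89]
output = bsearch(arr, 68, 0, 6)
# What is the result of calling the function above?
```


bsearch(arr, 68, 0, 6)
lo=0, hi=6, mid=3, arr[mid]=75
75 > 68, search left half
lo=0, hi=2, mid=1, arr[mid]=66
66 < 68, search right half
lo=2, hi=2, mid=2, arr[mid]=72
72 > 68, search left half
lo > hi, target not found, return -1
= -1


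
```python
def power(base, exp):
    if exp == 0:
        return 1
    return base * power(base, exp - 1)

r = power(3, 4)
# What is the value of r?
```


power(3, 4)
= 3 * power(3, 3)
= 3 * 3 * power(3, 2)
= 3 * 3 * 3 * power(3, 1)
= 3 * 3 * 3 * 3 * power(3, 0)
= 3 * 3 * 3 * 3 * 1
= 81


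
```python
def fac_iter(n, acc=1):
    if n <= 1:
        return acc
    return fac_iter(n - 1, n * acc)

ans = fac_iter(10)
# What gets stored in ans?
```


fac_iter(10, 1)
= fac_iter(9, 10 * 1) = fac_iter(9, 10)
= fac_iter(8, 9 * 10) = fac_iter(8, 90)
= fac_iter(7, 8 * 90) = fac_iter(7, 720)
= fac_iter(6, 7 * 720) = fac_iter(6, 5040)
= fac_iter(5, 6 * 5040) = fac_iter(5, 30240)
= fac_iter(4, 5 * 30240) = fac_iter(4, 151200)
= fac_iter(3, 4 * 151200) = fac_iter(3, 604800)
= fac_iter(2, 3 * 604800) = fac_iter(2, 1814400)
= fac_iter(1, 2 * 1814400) = fac_iter(1, 3628800)
n <= 1, return acc = 3628800


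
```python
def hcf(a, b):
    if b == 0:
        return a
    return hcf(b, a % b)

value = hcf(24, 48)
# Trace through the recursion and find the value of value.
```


hcf(24, 48)
= hcf(48, 24 % 48) = hcf(48, 24)
= hcf(24, 48 % 24) = hcf(24, 0)
b == 0, return a = 24


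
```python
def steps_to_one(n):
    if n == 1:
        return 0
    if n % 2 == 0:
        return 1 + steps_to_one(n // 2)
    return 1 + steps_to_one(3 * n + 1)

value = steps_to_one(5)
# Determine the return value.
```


steps_to_one(5)
5 is odd -> 3*5+1 = 16 -> steps_to_one(16)
16 is even -> steps_to_one(8)
8 is even -> steps_to_one(4)
4 is even -> steps_to_one(2)
2 is even -> steps_to_one(1)
Reached 1 after 5 steps
= 5


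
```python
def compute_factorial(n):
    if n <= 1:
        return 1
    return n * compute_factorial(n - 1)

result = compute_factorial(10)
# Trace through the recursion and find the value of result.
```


compute_factorial(10)
= 10 * compute_factorial(9)
= 10 * 9 * compute_factorial(8)
= 10 * 9 * 8 * compute_factorial(7)
= 10 * 9 * 8 * 7 * compute_factorial(6)
= 10 * 9 * 8 * 7 * 6 * compute_factorial(5)
= 10 * 9 * 8 * 7 * 6 * 5 * compute_factorial(4)
= 10 * 9 * 8 * 7 * 6 * 5 * 4 * compute_factorial(3)
= 10 * 9 * 8 * 7 * 6 * 5 * 4 * 3 * compute_factorial(2)
= 10 * 9 * 8 * 7 * 6 * 5 * 4 * 3 * 2 * compute_factorial(1)
= 10 * 9 * 8 * 7 * 6 * 5 * 4 * 3 * 2 * 1
= 3628800


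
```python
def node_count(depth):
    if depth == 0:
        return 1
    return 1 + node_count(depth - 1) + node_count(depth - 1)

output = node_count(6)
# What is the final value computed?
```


node_count(6)
= 1 + node_count(5) + node_count(5)
= 1 + 2 * node_count(5)
node_count(k) = 2^(k+1) - 1
node_count(0) = 1
node_count(1) = 3
node_count(2) = 7
node_count(3) = 15
node_count(4) = 31
node_count(6) = 2^7 - 1 = 127


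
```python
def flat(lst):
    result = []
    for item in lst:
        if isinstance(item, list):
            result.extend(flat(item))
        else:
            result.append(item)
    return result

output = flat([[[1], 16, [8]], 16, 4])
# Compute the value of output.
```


flat([[[1], 16, [8]], 16, 4])
Processing each element:
  [[1], 16, [8]] is a list -> flat recursively -> [1, 16, 8]
  16 is not a list -> append 16
  4 is not a list -> append 4
= [1, 16, 8, 16, 4]


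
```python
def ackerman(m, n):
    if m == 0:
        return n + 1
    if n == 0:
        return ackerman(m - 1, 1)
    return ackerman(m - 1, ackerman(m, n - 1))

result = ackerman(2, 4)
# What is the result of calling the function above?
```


ackerman(2, 4)
= ackerman(1, ackerman(2, 3))
First compute ackerman(2, 3) = 9
= ackerman(1, 9)
= 11


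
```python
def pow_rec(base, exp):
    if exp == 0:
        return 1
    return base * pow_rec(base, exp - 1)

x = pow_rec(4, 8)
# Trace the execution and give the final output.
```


pow_rec(4, 8)
= 4 * pow_rec(4, 7)
= 4 * 4 * pow_rec(4, 6)
= 4 * 4 * 4 * pow_rec(4, 5)
= 4 * 4 * 4 * 4 * pow_rec(4, 4)
= 4 * 4 * 4 * 4 * 4 * pow_rec(4, 3)
= 4 * 4 * 4 * 4 * 4 * 4 * pow_rec(4, 2)
= 4 * 4 * 4 * 4 * 4 * 4 * 4 * pow_rec(4, 1)
= 4 * 4 * 4 * 4 * 4 * 4 * 4 * 4 * pow_rec(4, 0)
= 4 * 4 * 4 * 4 * 4 * 4 * 4 * 4 * 1
= 65536


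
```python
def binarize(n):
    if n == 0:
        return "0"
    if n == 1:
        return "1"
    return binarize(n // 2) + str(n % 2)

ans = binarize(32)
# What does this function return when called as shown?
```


binarize(32)
= binarize(16) + "0"
= binarize(8) + "0" + "0"
= binarize(4) + "0" + "0" + "0"
= binarize(2) + "0" + "0" + "0" + "0"
= binarize(1) + "0" + "0" + "0" + "0" + "0"
= "1" + "0" + "0" + "0" + "0" + "0"
= "100000"


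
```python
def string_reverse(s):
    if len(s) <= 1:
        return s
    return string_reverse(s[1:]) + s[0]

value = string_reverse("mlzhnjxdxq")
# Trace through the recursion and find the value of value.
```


string_reverse("mlzhnjxdxq")
= string_reverse("lzhnjxdxq") + "m"
= string_reverse("zhnjxdxq") + "l" + "m"
= string_reverse("hnjxdxq") + "z" + "l" + "m"
= string_reverse("njxdxq") + "h" + "z" + "l" + "m"
= string_reverse("jxdxq") + "n" + "h" + "z" + "l" + "m"
= string_reverse("xdxq") + "j" + "n" + "h" + "z" + "l" + "m"
= string_reverse("dxq") + "x" + "j" + "n" + "h" + "z" + "l" + "m"
= string_reverse("xq") + "d" + "x" + "j" + "n" + "h" + "z" + "l" + "m"
= string_reverse("q") + "x" + "d" + "x" + "j" + "n" + "h" + "z" + "l" + "m"
= "q" + "x" + "d" + "x" + "j" + "n" + "h" + "z" + "l" + "m"
= "qxdxjnhzlm"


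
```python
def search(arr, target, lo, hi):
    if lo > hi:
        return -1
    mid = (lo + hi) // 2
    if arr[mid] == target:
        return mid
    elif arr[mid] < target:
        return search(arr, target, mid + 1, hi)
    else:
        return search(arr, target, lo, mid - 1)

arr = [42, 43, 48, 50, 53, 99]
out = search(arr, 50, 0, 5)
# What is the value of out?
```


search(arr, 50, 0, 5)
lo=0, hi=5, mid=2, arr[mid]=48
48 < 50, search right half
lo=3, hi=5, mid=4, arr[mid]=53
53 > 50, search left half
lo=3, hi=3, mid=3, arr[mid]=50
arr[3] == 50, found at index 3
= 3


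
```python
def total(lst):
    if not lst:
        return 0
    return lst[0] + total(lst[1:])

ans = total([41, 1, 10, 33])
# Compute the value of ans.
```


total([41, 1, 10, 33])
= 41 + total([1, 10, 33])
= 41 + 1 + total([10, 33])
= 41 + 1 + 10 + total([33])
= 41 + 1 + 10 + 33 + total([])
= 41 + 1 + 10 + 33 + 0
= 85


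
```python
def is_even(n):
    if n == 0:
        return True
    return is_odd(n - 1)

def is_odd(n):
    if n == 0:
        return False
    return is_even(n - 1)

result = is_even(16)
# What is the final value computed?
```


is_even(16)
= is_odd(15)
= is_even(14)
= is_odd(13)
= is_even(12)
= is_odd(11)
= is_even(10)
= is_odd(9)
= is_even(8)
= is_odd(7)
= is_even(6)
= is_odd(5)
= is_even(4)
= is_odd(3)
= is_even(2)
= is_odd(1)
= is_even(0)
n == 0: return True
= True


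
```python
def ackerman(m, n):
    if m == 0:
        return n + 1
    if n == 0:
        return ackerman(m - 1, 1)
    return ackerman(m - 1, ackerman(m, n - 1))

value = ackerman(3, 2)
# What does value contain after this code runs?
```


ackerman(3, 2)
= ackerman(2, ackerman(3, 1))
First compute ackerman(3, 1) = 13
= ackerman(2, 13)
= 29


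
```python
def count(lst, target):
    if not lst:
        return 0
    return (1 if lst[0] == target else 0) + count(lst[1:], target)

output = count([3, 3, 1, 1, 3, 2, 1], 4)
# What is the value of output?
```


count([3, 3, 1, 1, 3, 2, 1], 4)
lst[0]=3 != 4: 0 + count([3, 1, 1, 3, 2, 1], 4)
lst[0]=3 != 4: 0 + count([1, 1, 3, 2, 1], 4)
lst[0]=1 != 4: 0 + count([1, 3, 2, 1], 4)
lst[0]=1 != 4: 0 + count([3, 2, 1], 4)
lst[0]=3 != 4: 0 + count([2, 1], 4)
lst[0]=2 != 4: 0 + count([1], 4)
lst[0]=1 != 4: 0 + count([], 4)
= 0


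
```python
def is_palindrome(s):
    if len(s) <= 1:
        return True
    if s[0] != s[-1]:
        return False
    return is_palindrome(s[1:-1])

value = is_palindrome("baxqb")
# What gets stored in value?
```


is_palindrome("baxqb")
"baxqb": s[0]='b' == s[-1]='b' -> is_palindrome("axq")
"axq": s[0]='a' != s[-1]='q' -> False
= False


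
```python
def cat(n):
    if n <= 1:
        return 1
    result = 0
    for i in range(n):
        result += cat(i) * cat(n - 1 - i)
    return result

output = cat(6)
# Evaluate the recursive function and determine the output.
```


cat(6)
= sum of cat(i) * cat(6-1-i) for i in 0..5
First compute sub-values bottom-up:
  cat(0) = 1, cat(1) = 1
  cat(2) = 1*1 + 1*1 = 2
  cat(3) = 1*2 + 1*1 + 2*1 = 5
  cat(4) = 1*5 + 1*2 + 2*1 + 5*1 = 14
  cat(5) = 1*14 + 1*5 + 2*2 + 5*1 + 14*1 = 42
Now cat(6):
  cat(0)*cat(5) = 1*42 = 42
  cat(1)*cat(4) = 1*14 = 14
  cat(2)*cat(3) = 2*5 = 10
  cat(3)*cat(2) = 5*2 = 10
  cat(4)*cat(1) = 14*1 = 14
  cat(5)*cat(0) = 42*1 = 42
= 42 + 14 + 10 + 10 + 14 + 42
= 132


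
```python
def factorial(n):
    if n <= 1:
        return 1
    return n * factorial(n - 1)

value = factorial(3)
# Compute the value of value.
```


factorial(3)
= 3 * factorial(2)
= 3 * 2 * factorial(1)
= 3 * 2 * 1
= 6


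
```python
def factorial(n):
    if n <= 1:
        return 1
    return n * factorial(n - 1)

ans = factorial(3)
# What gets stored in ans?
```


factorial(3)
= 3 * factorial(2)
= 3 * 2 * factorial(1)
= 3 * 2 * 1
= 6


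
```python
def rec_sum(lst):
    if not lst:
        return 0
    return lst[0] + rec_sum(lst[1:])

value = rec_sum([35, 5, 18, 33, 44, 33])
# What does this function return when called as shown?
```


rec_sum([35, 5, 18, 33, 44, 33])
= 35 + rec_sum([5, 18, 33, 44, 33])
= 35 + 5 + rec_sum([18, 33, 44, 33])
= 35 + 5 + 18 + rec_sum([33, 44, 33])
= 35 + 5 + 18 + 33 + rec_sum([44, 33])
= 35 + 5 + 18 + 33 + 44 + rec_sum([33])
= 35 + 5 + 18 + 33 + 44 + 33 + rec_sum([])
= 35 + 5 + 18 + 33 + 44 + 33 + 0
= 168


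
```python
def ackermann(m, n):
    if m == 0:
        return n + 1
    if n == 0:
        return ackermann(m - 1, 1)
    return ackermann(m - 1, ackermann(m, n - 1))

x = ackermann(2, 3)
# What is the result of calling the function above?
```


ackermann(2, 3)
= ackermann(1, ackermann(2, 2))
First compute ackermann(2, 2) = 7
= ackermann(1, 7)
= 9


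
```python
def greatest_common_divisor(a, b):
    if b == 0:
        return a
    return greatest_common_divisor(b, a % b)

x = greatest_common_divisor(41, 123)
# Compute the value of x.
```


greatest_common_divisor(41, 123)
= greatest_common_divisor(123, 41 % 123) = greatest_common_divisor(123, 41)
= greatest_common_divisor(41, 123 % 41) = greatest_common_divisor(41, 0)
b == 0, return a = 41


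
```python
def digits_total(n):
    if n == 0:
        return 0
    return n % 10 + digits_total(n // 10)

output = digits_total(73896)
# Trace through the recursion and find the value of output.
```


digits_total(73896)
= 6 + digits_total(7389)
= 6 + 9 + digits_total(738)
= 6 + 9 + 8 + digits_total(73)
= 6 + 9 + 8 + 3 + digits_total(7)
= 6 + 9 + 8 + 3 + 7 + digits_total(0)
= 6 + 9 + 8 + 3 + 7 + 0
= 33


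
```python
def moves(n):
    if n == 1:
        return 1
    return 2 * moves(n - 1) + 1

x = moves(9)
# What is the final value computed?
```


moves(9)
= 2 * moves(8) + 1
= 2 * (2 * moves(7) + 1) + 1
= 2 * (2 * (2 * moves(6) + 1) + 1) + 1
= 2 * (2 * (2 * (2 * moves(5) + 1) + 1) + 1) + 1
= 2 * (2 * (2 * (2 * (2 * moves(4) + 1) + 1) + 1) + 1) + 1
= 2 * (2 * (2 * (2 * (2 * (2 * moves(3) + 1) + 1) + 1) + 1) + 1) + 1
= 2 * (2 * (2 * (2 * (2 * (2 * (2 * moves(2) + 1) + 1) + 1) + 1) + 1) + 1) + 1
= 2 * (2 * (2 * (2 * (2 * (2 * (2 * (2 * moves(1) + 1) + 1) + 1) + 1) + 1) + 1) + 1) + 1
Now compute bottom-up:
moves(1) = 1
moves(2) = 2 * 1 + 1 = 3
moves(3) = 2 * 3 + 1 = 7
moves(4) = 2 * 7 + 1 = 15
moves(5) = 2 * 15 + 1 = 31
moves(6) = 2 * 31 + 1 = 63
moves(7) = 2 * 63 + 1 = 127
moves(8) = 2 * 127 + 1 = 255
moves(9) = 2 * 255 + 1 = 511
= 511


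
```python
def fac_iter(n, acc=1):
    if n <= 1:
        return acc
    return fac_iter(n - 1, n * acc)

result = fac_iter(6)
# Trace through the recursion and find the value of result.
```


fac_iter(6, 1)
= fac_iter(5, 6 * 1) = fac_iter(5, 6)
= fac_iter(4, 5 * 6) = fac_iter(4, 30)
= fac_iter(3, 4 * 30) = fac_iter(3, 120)
= fac_iter(2, 3 * 120) = fac_iter(2, 360)
= fac_iter(1, 2 * 360) = fac_iter(1, 720)
n <= 1, return acc = 720


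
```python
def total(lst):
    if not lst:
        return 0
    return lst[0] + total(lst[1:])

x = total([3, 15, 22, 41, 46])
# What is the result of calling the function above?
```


total([3, 15, 22, 41, 46])
= 3 + total([15, 22, 41, 46])
= 3 + 15 + total([22, 41, 46])
= 3 + 15 + 22 + total([41, 46])
= 3 + 15 + 22 + 41 + total([46])
= 3 + 15 + 22 + 41 + 46 + total([])
= 3 + 15 + 22 + 41 + 46 + 0
= 127


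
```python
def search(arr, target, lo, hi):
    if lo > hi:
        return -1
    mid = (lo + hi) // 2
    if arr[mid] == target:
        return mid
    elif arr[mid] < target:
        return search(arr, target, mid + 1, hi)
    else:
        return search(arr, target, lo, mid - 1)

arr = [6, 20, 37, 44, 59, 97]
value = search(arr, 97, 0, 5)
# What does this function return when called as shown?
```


search(arr, 97, 0, 5)
lo=0, hi=5, mid=2, arr[mid]=37
37 < 97, search right half
lo=3, hi=5, mid=4, arr[mid]=59
59 < 97, search right half
lo=5, hi=5, mid=5, arr[mid]=97
arr[5] == 97, found at index 5
= 5


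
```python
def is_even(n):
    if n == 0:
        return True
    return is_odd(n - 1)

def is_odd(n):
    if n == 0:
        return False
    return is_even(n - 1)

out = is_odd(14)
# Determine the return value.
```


is_odd(14)
= is_even(13)
= is_odd(12)
= is_even(11)
= is_odd(10)
= is_even(9)
= is_odd(8)
= is_even(7)
= is_odd(6)
= is_even(5)
= is_odd(4)
= is_even(3)
= is_odd(2)
= is_even(1)
= is_odd(0)
n == 0: return False
= False


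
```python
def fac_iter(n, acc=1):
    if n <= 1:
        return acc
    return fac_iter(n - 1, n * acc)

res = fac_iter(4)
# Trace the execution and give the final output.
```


fac_iter(4, 1)
= fac_iter(3, 4 * 1) = fac_iter(3, 4)
= fac_iter(2, 3 * 4) = fac_iter(2, 12)
= fac_iter(1, 2 * 12) = fac_iter(1, 24)
n <= 1, return acc = 24


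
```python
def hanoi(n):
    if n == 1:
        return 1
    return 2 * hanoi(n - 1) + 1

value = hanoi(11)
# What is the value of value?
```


hanoi(11)
= 2 * hanoi(10) + 1
= 2 * (2 * hanoi(9) + 1) + 1
= 2 * (2 * (2 * hanoi(8) + 1) + 1) + 1
= 2 * (2 * (2 * (2 * hanoi(7) + 1) + 1) + 1) + 1
= 2 * (2 * (2 * (2 * (2 * hanoi(6) + 1) + 1) + 1) + 1) + 1
= 2 * (2 * (2 * (2 * (2 * (2 * hanoi(5) + 1) + 1) + 1) + 1) + 1) + 1
= 2 * (2 * (2 * (2 * (2 * (2 * (2 * hanoi(4) + 1) + 1) + 1) + 1) + 1) + 1) + 1
= 2 * (2 * (2 * (2 * (2 * (2 * (2 * (2 * hanoi(3) + 1) + 1) + 1) + 1) + 1) + 1) + 1) + 1
= 2 * (2 * (2 * (2 * (2 * (2 * (2 * (2 * (2 * hanoi(2) + 1) + 1) + 1) + 1) + 1) + 1) + 1) + 1) + 1
= 2 * (2 * (2 * (2 * (2 * (2 * (2 * (2 * (2 * (2 * hanoi(1) + 1) + 1) + 1) + 1) + 1) + 1) + 1) + 1) + 1) + 1
Now compute bottom-up:
hanoi(1) = 1
hanoi(2) = 2 * 1 + 1 = 3
hanoi(3) = 2 * 3 + 1 = 7
hanoi(4) = 2 * 7 + 1 = 15
hanoi(5) = 2 * 15 + 1 = 31
hanoi(6) = 2 * 31 + 1 = 63
hanoi(7) = 2 * 63 + 1 = 127
hanoi(8) = 2 * 127 + 1 = 255
hanoi(9) = 2 * 255 + 1 = 511
hanoi(10) = 2 * 511 + 1 = 1023
hanoi(11) = 2 * 1023 + 1 = 2047
= 2047


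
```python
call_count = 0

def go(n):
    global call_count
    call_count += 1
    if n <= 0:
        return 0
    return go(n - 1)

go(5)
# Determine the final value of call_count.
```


go(5) calls go(4) calls ... calls go(0)
Total calls: 5 + 1 (for base case) = 6


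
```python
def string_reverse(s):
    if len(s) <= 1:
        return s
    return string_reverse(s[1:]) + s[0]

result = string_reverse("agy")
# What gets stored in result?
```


string_reverse("agy")
= string_reverse("gy") + "a"
= string_reverse("y") + "g" + "a"
= "y" + "g" + "a"
= "yga"


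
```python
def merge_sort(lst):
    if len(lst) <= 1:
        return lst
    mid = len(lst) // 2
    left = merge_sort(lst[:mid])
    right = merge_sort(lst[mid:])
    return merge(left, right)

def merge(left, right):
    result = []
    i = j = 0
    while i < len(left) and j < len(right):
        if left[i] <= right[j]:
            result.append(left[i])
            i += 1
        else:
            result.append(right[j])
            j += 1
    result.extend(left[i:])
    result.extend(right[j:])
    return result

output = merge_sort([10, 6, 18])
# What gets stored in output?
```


merge_sort([10, 6, 18])
Split into [10] and [6, 18]
Left sorted: [10]
Right sorted: [6, 18]
Merge [10] and [6, 18]
= [6, 10, 18]


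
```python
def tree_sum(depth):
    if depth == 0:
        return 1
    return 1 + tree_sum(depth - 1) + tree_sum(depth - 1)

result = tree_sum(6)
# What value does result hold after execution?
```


tree_sum(6)
= 1 + tree_sum(5) + tree_sum(5)
= 1 + 2 * tree_sum(5)
tree_sum(k) = 2^(k+1) - 1
tree_sum(0) = 1
tree_sum(1) = 3
tree_sum(2) = 7
tree_sum(3) = 15
tree_sum(4) = 31
tree_sum(6) = 2^7 - 1 = 127


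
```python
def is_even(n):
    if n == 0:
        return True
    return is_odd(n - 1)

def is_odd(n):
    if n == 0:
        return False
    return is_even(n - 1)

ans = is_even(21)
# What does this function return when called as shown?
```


is_even(21)
= is_odd(20)
= is_even(19)
= is_odd(18)
= is_even(17)
= is_odd(16)
= is_even(15)
= is_odd(14)
= is_even(13)
= is_odd(12)
= is_even(11)
= is_odd(10)
= is_even(9)
= is_odd(8)
= is_even(7)
= is_odd(6)
= is_even(5)
= is_odd(4)
= is_even(3)
= is_odd(2)
= is_even(1)
= is_odd(0)
n == 0: return False
= False


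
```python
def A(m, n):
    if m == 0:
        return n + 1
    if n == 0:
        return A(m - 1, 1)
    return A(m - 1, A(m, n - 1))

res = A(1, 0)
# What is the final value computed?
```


A(1, 0)
n == 0: return A(0, 1)
= A(0, 1) = 2
= 2


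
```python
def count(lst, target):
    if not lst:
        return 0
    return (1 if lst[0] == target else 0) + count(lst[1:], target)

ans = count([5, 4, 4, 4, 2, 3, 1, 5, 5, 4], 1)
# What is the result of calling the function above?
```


count([5, 4, 4, 4, 2, 3, 1, 5, 5, 4], 1)
lst[0]=5 != 1: 0 + count([4, 4, 4, 2, 3, 1, 5, 5, 4], 1)
lst[0]=4 != 1: 0 + count([4, 4, 2, 3, 1, 5, 5, 4], 1)
lst[0]=4 != 1: 0 + count([4, 2, 3, 1, 5, 5, 4], 1)
lst[0]=4 != 1: 0 + count([2, 3, 1, 5, 5, 4], 1)
lst[0]=2 != 1: 0 + count([3, 1, 5, 5, 4], 1)
lst[0]=3 != 1: 0 + count([1, 5, 5, 4], 1)
lst[0]=1 == 1: 1 + count([5, 5, 4], 1)
lst[0]=5 != 1: 0 + count([5, 4], 1)
lst[0]=5 != 1: 0 + count([4], 1)
lst[0]=4 != 1: 0 + count([], 1)
= 1


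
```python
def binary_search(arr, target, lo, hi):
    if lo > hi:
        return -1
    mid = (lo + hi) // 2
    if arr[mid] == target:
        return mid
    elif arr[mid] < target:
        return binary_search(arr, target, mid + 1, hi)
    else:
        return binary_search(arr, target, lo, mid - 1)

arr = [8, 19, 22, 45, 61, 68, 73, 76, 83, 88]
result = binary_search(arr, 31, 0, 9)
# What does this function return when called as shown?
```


binary_search(arr, 31, 0, 9)
lo=0, hi=9, mid=4, arr[mid]=61
61 > 31, search left half
lo=0, hi=3, mid=1, arr[mid]=19
19 < 31, search right half
lo=2, hi=3, mid=2, arr[mid]=22
22 < 31, search right half
lo=3, hi=3, mid=3, arr[mid]=45
45 > 31, search left half
lo > hi, target not found, return -1
= -1


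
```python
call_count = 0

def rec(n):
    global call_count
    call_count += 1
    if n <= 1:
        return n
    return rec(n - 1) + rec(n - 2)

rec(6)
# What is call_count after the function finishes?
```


rec(6) calls rec(5) and rec(4); each non-base call branches into two more.
Let C(k) = total number of calls made by rec(k), including the call to rec(k) itself.
Base cases: C(0) = 1, C(1) = 1
Recurrence: C(k) = 1 + C(k-1) + C(k-2)
  C(2) = 1 + C(1) + C(0) = 1 + 1 + 1 = 3
  C(3) = 1 + C(2) + C(1) = 1 + 3 + 1 = 5
  C(4) = 1 + C(3) + C(2) = 1 + 5 + 3 = 9
  C(5) = 1 + C(4) + C(3) = 1 + 9 + 5 = 15
  C(6) = 1 + C(5) + C(4) = 1 + 15 + 9 = 25
Total calls = C(6) = 25


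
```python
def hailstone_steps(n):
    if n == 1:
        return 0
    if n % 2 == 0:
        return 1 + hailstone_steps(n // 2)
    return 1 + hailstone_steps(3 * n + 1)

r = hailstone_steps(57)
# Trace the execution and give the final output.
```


hailstone_steps(57)
57 is odd -> 3*57+1 = 172 -> hailstone_steps(172)
172 is even -> hailstone_steps(86)
86 is even -> hailstone_steps(43)
43 is odd -> 3*43+1 = 130 -> hailstone_steps(130)
130 is even -> hailstone_steps(65)
65 is odd -> 3*65+1 = 196 -> hailstone_steps(196)
196 is even -> hailstone_steps(98)
98 is even -> hailstone_steps(49)
49 is odd -> 3*49+1 = 148 -> hailstone_steps(148)
148 is even -> hailstone_steps(74)
74 is even -> hailstone_steps(37)
37 is odd -> 3*37+1 = 112 -> hailstone_steps(112)
112 is even -> hailstone_steps(56)
56 is even -> hailstone_steps(28)
28 is even -> hailstone_steps(14)
14 is even -> hailstone_steps(7)
7 is odd -> 3*7+1 = 22 -> hailstone_steps(22)
22 is even -> hailstone_steps(11)
11 is odd -> 3*11+1 = 34 -> hailstone_steps(34)
34 is even -> hailstone_steps(17)
17 is odd -> 3*17+1 = 52 -> hailstone_steps(52)
52 is even -> hailstone_steps(26)
26 is even -> hailstone_steps(13)
13 is odd -> 3*13+1 = 40 -> hailstone_steps(40)
40 is even -> hailstone_steps(20)
20 is even -> hailstone_steps(10)
10 is even -> hailstone_steps(5)
5 is odd -> 3*5+1 = 16 -> hailstone_steps(16)
16 is even -> hailstone_steps(8)
8 is even -> hailstone_steps(4)
4 is even -> hailstone_steps(2)
2 is even -> hailstone_steps(1)
Reached 1 after 32 steps
= 32


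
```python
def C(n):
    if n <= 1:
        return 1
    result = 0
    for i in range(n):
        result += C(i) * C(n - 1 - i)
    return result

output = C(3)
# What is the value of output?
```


C(3)
= sum of C(i) * C(3-1-i) for i in 0..2
First compute sub-values bottom-up:
  C(0) = 1, C(1) = 1
  C(2) = 1*1 + 1*1 = 2
Now C(3):
  C(0)*C(2) = 1*2 = 2
  C(1)*C(1) = 1*1 = 1
  C(2)*C(0) = 2*1 = 2
= 2 + 1 + 2
= 5


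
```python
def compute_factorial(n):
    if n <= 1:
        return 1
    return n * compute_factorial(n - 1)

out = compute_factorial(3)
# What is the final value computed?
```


compute_factorial(3)
= 3 * compute_factorial(2)
= 3 * 2 * compute_factorial(1)
= 3 * 2 * 1
= 6


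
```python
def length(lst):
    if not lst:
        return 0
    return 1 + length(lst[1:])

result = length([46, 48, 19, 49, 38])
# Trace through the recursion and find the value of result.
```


length([46, 48, 19, 49, 38])
= 1 + length([48, 19, 49, 38])
= 1 + 1 + length([19, 49, 38])
= 1 + 1 + 1 + length([49, 38])
= 1 + 1 + 1 + 1 + length([38])
= 1 + 1 + 1 + 1 + 1 + length([])
= 1 + 1 + 1 + 1 + 1 + 0
= 5


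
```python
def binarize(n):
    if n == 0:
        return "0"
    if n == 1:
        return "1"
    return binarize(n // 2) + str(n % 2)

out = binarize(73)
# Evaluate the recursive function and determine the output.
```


binarize(73)
= binarize(36) + "1"
= binarize(18) + "0" + "1"
= binarize(9) + "0" + "0" + "1"
= binarize(4) + "1" + "0" + "0" + "1"
= binarize(2) + "0" + "1" + "0" + "0" + "1"
= binarize(1) + "0" + "0" + "1" + "0" + "0" + "1"
= "1" + "0" + "0" + "1" + "0" + "0" + "1"
= "1001001"


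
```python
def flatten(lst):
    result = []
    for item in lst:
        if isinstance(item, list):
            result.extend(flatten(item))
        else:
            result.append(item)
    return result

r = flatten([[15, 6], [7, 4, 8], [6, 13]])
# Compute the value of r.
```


flatten([[15, 6], [7, 4, 8], [6, 13]])
Processing each element:
  [15, 6] is a list -> flatten recursively -> [15, 6]
  [7, 4, 8] is a list -> flatten recursively -> [7, 4, 8]
  [6, 13] is a list -> flatten recursively -> [6, 13]
= [15, 6, 7, 4, 8, 6, 13]


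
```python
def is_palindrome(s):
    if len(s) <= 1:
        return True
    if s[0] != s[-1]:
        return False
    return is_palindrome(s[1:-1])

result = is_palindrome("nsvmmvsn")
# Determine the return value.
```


is_palindrome("nsvmmvsn")
"nsvmmvsn": s[0]='n' == s[-1]='n' -> is_palindrome("svmmvs")
"svmmvs": s[0]='s' == s[-1]='s' -> is_palindrome("vmmv")
"vmmv": s[0]='v' == s[-1]='v' -> is_palindrome("mm")
"mm": s[0]='m' == s[-1]='m' -> is_palindrome("")
"": len <= 1 -> True
= True


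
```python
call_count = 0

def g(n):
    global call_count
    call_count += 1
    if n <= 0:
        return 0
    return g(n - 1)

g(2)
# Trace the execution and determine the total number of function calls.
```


g(2) calls g(1) calls ... calls g(0)
Total calls: 2 + 1 (for base case) = 3


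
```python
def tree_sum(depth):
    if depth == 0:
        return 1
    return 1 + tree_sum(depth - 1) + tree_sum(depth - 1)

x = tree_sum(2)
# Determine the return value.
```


tree_sum(2)
= 1 + tree_sum(1) + tree_sum(1)
= 1 + 2 * tree_sum(1)
tree_sum(k) = 2^(k+1) - 1
tree_sum(0) = 1
tree_sum(1) = 3
tree_sum(2) = 7
tree_sum(2) = 2^3 - 1 = 7


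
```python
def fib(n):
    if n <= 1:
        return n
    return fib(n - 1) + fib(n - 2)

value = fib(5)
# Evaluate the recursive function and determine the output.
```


fib(5)
= fib(4) + fib(3)
= (fib(3) + fib(2)) + fib(3)
Computing bottom-up: fib(0)=0, fib(1)=1, fib(2)=1, fib(3)=2, fib(4)=3, fib(5)=5
= 5


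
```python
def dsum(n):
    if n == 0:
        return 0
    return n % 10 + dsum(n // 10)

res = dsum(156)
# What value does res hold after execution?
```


dsum(156)
= 6 + dsum(15)
= 6 + 5 + dsum(1)
= 6 + 5 + 1 + dsum(0)
= 6 + 5 + 1 + 0
= 12


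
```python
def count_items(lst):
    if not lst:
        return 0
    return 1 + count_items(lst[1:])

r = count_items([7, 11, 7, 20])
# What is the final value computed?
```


count_items([7, 11, 7, 20])
= 1 + count_items([11, 7, 20])
= 1 + 1 + count_items([7, 20])
= 1 + 1 + 1 + count_items([20])
= 1 + 1 + 1 + 1 + count_items([])
= 1 + 1 + 1 + 1 + 0
= 4


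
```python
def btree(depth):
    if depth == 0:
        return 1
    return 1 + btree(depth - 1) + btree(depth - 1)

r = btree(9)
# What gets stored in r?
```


btree(9)
= 1 + btree(8) + btree(8)
= 1 + 2 * btree(8)
btree(k) = 2^(k+1) - 1
btree(0) = 1
btree(1) = 3
btree(2) = 7
btree(3) = 15
btree(4) = 31
btree(9) = 2^10 - 1 = 1023


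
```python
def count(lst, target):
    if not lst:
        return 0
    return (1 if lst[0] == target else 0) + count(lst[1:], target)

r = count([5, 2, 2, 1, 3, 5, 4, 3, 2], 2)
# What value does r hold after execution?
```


count([5, 2, 2, 1, 3, 5, 4, 3, 2], 2)
lst[0]=5 != 2: 0 + count([2, 2, 1, 3, 5, 4, 3, 2], 2)
lst[0]=2 == 2: 1 + count([2, 1, 3, 5, 4, 3, 2], 2)
lst[0]=2 == 2: 1 + count([1, 3, 5, 4, 3, 2], 2)
lst[0]=1 != 2: 0 + count([3, 5, 4, 3, 2], 2)
lst[0]=3 != 2: 0 + count([5, 4, 3, 2], 2)
lst[0]=5 != 2: 0 + count([4, 3, 2], 2)
lst[0]=4 != 2: 0 + count([3, 2], 2)
lst[0]=3 != 2: 0 + count([2], 2)
lst[0]=2 == 2: 1 + count([], 2)
= 3


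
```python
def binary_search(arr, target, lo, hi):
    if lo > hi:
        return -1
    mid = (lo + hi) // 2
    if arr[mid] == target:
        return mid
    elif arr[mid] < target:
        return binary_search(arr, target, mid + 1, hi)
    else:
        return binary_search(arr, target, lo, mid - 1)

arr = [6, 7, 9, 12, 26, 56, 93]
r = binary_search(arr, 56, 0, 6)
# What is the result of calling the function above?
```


binary_search(arr, 56, 0, 6)
lo=0, hi=6, mid=3, arr[mid]=12
12 < 56, search right half
lo=4, hi=6, mid=5, arr[mid]=56
arr[5] == 56, found at index 5
= 5


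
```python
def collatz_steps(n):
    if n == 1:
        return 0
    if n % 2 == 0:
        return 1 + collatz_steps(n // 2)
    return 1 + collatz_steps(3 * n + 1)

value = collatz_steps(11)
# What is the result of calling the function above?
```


collatz_steps(11)
11 is odd -> 3*11+1 = 34 -> collatz_steps(34)
34 is even -> collatz_steps(17)
17 is odd -> 3*17+1 = 52 -> collatz_steps(52)
52 is even -> collatz_steps(26)
26 is even -> collatz_steps(13)
13 is odd -> 3*13+1 = 40 -> collatz_steps(40)
40 is even -> collatz_steps(20)
20 is even -> collatz_steps(10)
10 is even -> collatz_steps(5)
5 is odd -> 3*5+1 = 16 -> collatz_steps(16)
16 is even -> collatz_steps(8)
8 is even -> collatz_steps(4)
4 is even -> collatz_steps(2)
2 is even -> collatz_steps(1)
Reached 1 after 14 steps
= 14


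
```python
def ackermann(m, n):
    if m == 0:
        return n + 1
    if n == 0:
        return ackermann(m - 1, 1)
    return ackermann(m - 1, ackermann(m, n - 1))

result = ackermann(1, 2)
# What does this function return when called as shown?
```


ackermann(1, 2)
= ackermann(0, ackermann(1, 1))
First compute ackermann(1, 1) = 3
= ackermann(0, 3)
= 4


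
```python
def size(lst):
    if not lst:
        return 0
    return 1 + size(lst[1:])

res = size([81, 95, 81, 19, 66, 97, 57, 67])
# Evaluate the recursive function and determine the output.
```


size([81, 95, 81, 19, 66, 97, 57, 67])
= 1 + size([95, 81, 19, 66, 97, 57, 67])
= 1 + 1 + size([81, 19, 66, 97, 57, 67])
= 1 + 1 + 1 + size([19, 66, 97, 57, 67])
= 1 + 1 + 1 + 1 + size([66, 97, 57, 67])
= 1 + 1 + 1 + 1 + 1 + size([97, 57, 67])
= 1 + 1 + 1 + 1 + 1 + 1 + size([57, 67])
= 1 + 1 + 1 + 1 + 1 + 1 + 1 + size([67])
= 1 + 1 + 1 + 1 + 1 + 1 + 1 + 1 + size([])
= 1 + 1 + 1 + 1 + 1 + 1 + 1 + 1 + 0
= 8


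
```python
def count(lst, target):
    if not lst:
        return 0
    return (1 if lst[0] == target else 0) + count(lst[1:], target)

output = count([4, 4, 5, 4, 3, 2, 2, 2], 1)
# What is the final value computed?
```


count([4, 4, 5, 4, 3, 2, 2, 2], 1)
lst[0]=4 != 1: 0 + count([4, 5, 4, 3, 2, 2, 2], 1)
lst[0]=4 != 1: 0 + count([5, 4, 3, 2, 2, 2], 1)
lst[0]=5 != 1: 0 + count([4, 3, 2, 2, 2], 1)
lst[0]=4 != 1: 0 + count([3, 2, 2, 2], 1)
lst[0]=3 != 1: 0 + count([2, 2, 2], 1)
lst[0]=2 != 1: 0 + count([2, 2], 1)
lst[0]=2 != 1: 0 + count([2], 1)
lst[0]=2 != 1: 0 + count([], 1)
= 0


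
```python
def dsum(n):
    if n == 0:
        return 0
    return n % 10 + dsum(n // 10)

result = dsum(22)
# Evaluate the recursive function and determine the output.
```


dsum(22)
= 2 + dsum(2)
= 2 + 2 + dsum(0)
= 2 + 2 + 0
= 4


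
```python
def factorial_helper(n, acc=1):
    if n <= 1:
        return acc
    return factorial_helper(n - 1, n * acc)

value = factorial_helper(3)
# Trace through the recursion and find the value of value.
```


factorial_helper(3, 1)
= factorial_helper(2, 3 * 1) = factorial_helper(2, 3)
= factorial_helper(1, 2 * 3) = factorial_helper(1, 6)
n <= 1, return acc = 6


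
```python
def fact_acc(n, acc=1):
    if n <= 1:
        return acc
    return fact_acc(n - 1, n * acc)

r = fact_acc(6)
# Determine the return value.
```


fact_acc(6, 1)
= fact_acc(5, 6 * 1) = fact_acc(5, 6)
= fact_acc(4, 5 * 6) = fact_acc(4, 30)
= fact_acc(3, 4 * 30) = fact_acc(3, 120)
= fact_acc(2, 3 * 120) = fact_acc(2, 360)
= fact_acc(1, 2 * 360) = fact_acc(1, 720)
n <= 1, return acc = 720


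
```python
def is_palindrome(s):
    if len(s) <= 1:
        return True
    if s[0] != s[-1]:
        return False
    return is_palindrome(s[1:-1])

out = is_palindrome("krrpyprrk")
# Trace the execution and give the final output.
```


is_palindrome("krrpyprrk")
"krrpyprrk": s[0]='k' == s[-1]='k' -> is_palindrome("rrpyprr")
"rrpyprr": s[0]='r' == s[-1]='r' -> is_palindrome("rpypr")
"rpypr": s[0]='r' == s[-1]='r' -> is_palindrome("pyp")
"pyp": s[0]='p' == s[-1]='p' -> is_palindrome("y")
"y": len <= 1 -> True
= True


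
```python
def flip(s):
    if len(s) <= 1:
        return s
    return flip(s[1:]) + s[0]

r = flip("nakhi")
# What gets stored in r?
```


flip("nakhi")
= flip("akhi") + "n"
= flip("khi") + "a" + "n"
= flip("hi") + "k" + "a" + "n"
= flip("i") + "h" + "k" + "a" + "n"
= "i" + "h" + "k" + "a" + "n"
= "ihkan"


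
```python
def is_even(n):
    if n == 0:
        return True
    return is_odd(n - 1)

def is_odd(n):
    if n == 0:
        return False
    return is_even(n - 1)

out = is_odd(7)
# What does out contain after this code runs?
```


is_odd(7)
= is_even(6)
= is_odd(5)
= is_even(4)
= is_odd(3)
= is_even(2)
= is_odd(1)
= is_even(0)
n == 0: return True
= True


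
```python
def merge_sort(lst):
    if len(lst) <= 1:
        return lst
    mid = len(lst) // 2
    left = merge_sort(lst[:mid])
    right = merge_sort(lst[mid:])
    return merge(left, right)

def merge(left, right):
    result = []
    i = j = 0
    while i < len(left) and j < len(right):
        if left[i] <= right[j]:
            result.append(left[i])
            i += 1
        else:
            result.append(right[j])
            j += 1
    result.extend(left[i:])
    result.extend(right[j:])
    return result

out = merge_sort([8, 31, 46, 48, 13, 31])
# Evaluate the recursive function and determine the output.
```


merge_sort([8, 31, 46, 48, 13, 31])
Split into [8, 31, 46] and [48, 13, 31]
Left sorted: [8, 31, 46]
Right sorted: [13, 31, 48]
Merge [8, 31, 46] and [13, 31, 48]
= [8, 13, 31, 31, 46, 48]


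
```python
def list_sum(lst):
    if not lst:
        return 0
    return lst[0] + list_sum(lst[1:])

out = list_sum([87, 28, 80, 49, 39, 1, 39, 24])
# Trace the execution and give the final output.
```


list_sum([87, 28, 80, 49, 39, 1, 39, 24])
= 87 + list_sum([28, 80, 49, 39, 1, 39, 24])
= 87 + 28 + list_sum([80, 49, 39, 1, 39, 24])
= 87 + 28 + 80 + list_sum([49, 39, 1, 39, 24])
= 87 + 28 + 80 + 49 + list_sum([39, 1, 39, 24])
= 87 + 28 + 80 + 49 + 39 + list_sum([1, 39, 24])
= 87 + 28 + 80 + 49 + 39 + 1 + list_sum([39, 24])
= 87 + 28 + 80 + 49 + 39 + 1 + 39 + list_sum([24])
= 87 + 28 + 80 + 49 + 39 + 1 + 39 + 24 + list_sum([])
= 87 + 28 + 80 + 49 + 39 + 1 + 39 + 24 + 0
= 347


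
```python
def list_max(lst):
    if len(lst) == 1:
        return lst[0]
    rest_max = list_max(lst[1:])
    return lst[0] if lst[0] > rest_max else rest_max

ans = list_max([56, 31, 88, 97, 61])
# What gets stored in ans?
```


list_max([56, 31, 88, 97, 61])
= compare 56 with list_max([31, 88, 97, 61])
= compare 31 with list_max([88, 97, 61])
= compare 88 with list_max([97, 61])
= compare 97 with list_max([61])
Base: list_max([61]) = 61
compare 97 with 61: max = 97
compare 88 with 97: max = 97
compare 31 with 97: max = 97
compare 56 with 97: max = 97
= 97
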